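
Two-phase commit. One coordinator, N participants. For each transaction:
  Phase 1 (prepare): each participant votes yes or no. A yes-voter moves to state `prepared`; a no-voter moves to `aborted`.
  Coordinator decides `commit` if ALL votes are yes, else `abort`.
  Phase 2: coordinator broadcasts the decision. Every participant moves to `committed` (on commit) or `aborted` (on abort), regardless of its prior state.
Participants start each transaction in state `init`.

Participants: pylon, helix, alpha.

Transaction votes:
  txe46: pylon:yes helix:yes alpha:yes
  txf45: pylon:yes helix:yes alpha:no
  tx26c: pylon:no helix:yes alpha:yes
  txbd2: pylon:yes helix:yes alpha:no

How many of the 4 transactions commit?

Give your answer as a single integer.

txe46: all yes -> commit (commits=1)
txf45: no from alpha -> abort (commits=1)
tx26c: no from pylon -> abort (commits=1)
txbd2: no from alpha -> abort (commits=1)

Answer: 1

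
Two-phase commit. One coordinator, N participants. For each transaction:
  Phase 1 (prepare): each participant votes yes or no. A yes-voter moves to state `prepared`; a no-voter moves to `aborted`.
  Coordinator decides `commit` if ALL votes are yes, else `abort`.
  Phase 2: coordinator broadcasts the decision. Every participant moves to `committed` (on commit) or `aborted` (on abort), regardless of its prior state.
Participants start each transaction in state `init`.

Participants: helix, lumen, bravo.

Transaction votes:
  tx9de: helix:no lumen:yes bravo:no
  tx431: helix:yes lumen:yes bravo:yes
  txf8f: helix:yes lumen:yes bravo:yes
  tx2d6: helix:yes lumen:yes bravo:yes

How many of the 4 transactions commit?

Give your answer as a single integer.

Answer: 3

Derivation:
tx9de: no from helix, bravo -> abort (commits=0)
tx431: all yes -> commit (commits=1)
txf8f: all yes -> commit (commits=2)
tx2d6: all yes -> commit (commits=3)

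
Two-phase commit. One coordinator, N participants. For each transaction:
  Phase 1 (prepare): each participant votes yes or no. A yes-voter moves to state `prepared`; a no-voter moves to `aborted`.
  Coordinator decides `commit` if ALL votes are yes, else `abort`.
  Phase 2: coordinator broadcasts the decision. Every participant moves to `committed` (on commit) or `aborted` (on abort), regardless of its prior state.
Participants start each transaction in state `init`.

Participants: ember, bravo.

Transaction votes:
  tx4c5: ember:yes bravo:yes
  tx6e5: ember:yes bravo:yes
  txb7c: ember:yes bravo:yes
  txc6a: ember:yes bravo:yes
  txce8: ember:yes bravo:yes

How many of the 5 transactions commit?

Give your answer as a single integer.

Answer: 5

Derivation:
tx4c5: all yes -> commit (commits=1)
tx6e5: all yes -> commit (commits=2)
txb7c: all yes -> commit (commits=3)
txc6a: all yes -> commit (commits=4)
txce8: all yes -> commit (commits=5)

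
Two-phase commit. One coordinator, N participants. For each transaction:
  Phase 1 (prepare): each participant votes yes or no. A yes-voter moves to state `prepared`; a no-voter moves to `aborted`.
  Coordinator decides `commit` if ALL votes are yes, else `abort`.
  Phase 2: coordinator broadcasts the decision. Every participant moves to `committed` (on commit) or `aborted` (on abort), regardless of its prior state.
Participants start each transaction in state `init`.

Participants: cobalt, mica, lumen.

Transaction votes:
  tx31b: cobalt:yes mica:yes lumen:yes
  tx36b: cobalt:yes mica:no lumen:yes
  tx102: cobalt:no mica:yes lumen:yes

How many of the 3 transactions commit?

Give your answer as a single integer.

tx31b: all yes -> commit (commits=1)
tx36b: no from mica -> abort (commits=1)
tx102: no from cobalt -> abort (commits=1)

Answer: 1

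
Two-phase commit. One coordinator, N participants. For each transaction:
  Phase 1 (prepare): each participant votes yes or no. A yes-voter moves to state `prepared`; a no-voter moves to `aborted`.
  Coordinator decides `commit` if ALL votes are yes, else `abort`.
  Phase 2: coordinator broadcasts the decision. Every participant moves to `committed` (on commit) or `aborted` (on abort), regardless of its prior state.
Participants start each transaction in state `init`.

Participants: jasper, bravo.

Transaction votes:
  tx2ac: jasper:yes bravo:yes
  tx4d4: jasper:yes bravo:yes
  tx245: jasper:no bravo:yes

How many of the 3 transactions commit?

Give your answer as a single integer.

Answer: 2

Derivation:
tx2ac: all yes -> commit (commits=1)
tx4d4: all yes -> commit (commits=2)
tx245: no from jasper -> abort (commits=2)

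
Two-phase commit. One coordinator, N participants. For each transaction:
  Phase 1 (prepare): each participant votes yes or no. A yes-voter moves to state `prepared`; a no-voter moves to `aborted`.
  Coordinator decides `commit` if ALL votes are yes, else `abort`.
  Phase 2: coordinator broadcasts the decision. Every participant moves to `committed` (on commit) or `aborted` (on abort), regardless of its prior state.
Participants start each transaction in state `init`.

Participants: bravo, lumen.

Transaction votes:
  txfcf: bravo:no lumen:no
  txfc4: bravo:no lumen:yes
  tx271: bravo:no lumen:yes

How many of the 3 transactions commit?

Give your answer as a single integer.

Answer: 0

Derivation:
txfcf: no from bravo, lumen -> abort (commits=0)
txfc4: no from bravo -> abort (commits=0)
tx271: no from bravo -> abort (commits=0)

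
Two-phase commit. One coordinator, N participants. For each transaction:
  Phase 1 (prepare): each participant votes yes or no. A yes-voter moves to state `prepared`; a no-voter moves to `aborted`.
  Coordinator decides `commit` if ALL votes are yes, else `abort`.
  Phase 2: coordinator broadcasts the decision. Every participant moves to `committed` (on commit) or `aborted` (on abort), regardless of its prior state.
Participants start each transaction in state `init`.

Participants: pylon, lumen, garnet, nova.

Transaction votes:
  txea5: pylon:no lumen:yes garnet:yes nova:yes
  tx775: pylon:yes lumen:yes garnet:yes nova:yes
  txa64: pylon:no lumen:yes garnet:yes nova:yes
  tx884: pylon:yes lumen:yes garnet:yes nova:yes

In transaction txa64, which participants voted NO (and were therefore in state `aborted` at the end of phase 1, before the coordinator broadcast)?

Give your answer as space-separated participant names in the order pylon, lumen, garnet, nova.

Answer: pylon

Derivation:
Txn txa64 phase 1: pylon no -> aborted; lumen yes -> prepared; garnet yes -> prepared; nova yes -> prepared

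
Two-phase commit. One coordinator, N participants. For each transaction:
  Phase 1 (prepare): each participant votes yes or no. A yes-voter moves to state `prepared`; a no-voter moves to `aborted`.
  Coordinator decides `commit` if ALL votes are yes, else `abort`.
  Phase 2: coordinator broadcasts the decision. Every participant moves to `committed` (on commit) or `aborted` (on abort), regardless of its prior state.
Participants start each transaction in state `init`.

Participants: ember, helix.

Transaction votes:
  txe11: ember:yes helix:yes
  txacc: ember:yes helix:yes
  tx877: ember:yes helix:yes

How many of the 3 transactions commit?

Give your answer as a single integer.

Answer: 3

Derivation:
txe11: all yes -> commit (commits=1)
txacc: all yes -> commit (commits=2)
tx877: all yes -> commit (commits=3)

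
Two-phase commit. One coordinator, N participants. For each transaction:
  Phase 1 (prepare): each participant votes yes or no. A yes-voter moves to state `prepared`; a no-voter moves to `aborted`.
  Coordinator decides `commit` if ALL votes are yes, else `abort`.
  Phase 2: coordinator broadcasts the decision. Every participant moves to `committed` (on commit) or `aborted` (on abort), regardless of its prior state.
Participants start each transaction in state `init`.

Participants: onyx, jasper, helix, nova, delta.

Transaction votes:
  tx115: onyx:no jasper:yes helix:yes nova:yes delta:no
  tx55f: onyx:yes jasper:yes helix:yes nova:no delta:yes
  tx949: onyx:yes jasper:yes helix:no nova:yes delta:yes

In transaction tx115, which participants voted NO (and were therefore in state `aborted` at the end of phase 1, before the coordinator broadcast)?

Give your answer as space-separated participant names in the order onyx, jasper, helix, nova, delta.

Answer: onyx delta

Derivation:
Txn tx115 phase 1: onyx no -> aborted; jasper yes -> prepared; helix yes -> prepared; nova yes -> prepared; delta no -> aborted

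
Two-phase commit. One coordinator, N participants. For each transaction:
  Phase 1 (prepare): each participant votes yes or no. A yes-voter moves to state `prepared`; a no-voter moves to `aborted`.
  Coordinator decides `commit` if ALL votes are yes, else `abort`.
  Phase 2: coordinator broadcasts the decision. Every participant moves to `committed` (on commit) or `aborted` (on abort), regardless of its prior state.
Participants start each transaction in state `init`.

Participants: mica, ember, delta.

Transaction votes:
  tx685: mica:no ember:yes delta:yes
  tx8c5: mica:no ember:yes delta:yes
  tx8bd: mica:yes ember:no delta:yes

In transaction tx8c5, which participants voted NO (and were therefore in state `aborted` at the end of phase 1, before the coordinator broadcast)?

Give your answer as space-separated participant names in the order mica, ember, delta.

Answer: mica

Derivation:
Txn tx8c5 phase 1: mica no -> aborted; ember yes -> prepared; delta yes -> prepared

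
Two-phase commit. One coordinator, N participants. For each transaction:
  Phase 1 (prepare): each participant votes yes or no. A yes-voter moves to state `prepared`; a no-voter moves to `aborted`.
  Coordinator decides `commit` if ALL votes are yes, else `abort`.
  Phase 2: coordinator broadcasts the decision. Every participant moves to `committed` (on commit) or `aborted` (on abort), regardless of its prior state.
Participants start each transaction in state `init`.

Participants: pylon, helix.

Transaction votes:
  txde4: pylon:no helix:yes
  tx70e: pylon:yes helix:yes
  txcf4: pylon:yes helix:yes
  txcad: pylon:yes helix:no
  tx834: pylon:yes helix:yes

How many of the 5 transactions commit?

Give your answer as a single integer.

Answer: 3

Derivation:
txde4: no from pylon -> abort (commits=0)
tx70e: all yes -> commit (commits=1)
txcf4: all yes -> commit (commits=2)
txcad: no from helix -> abort (commits=2)
tx834: all yes -> commit (commits=3)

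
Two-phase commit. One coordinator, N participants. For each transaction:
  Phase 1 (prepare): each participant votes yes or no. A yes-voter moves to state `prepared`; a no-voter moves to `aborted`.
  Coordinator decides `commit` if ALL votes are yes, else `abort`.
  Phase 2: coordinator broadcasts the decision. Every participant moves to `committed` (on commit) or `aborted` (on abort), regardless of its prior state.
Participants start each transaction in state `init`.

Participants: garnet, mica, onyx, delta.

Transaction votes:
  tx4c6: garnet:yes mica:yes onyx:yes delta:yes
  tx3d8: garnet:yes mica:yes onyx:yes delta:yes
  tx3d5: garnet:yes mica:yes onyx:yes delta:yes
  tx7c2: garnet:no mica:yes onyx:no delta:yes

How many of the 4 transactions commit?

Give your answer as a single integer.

Answer: 3

Derivation:
tx4c6: all yes -> commit (commits=1)
tx3d8: all yes -> commit (commits=2)
tx3d5: all yes -> commit (commits=3)
tx7c2: no from garnet, onyx -> abort (commits=3)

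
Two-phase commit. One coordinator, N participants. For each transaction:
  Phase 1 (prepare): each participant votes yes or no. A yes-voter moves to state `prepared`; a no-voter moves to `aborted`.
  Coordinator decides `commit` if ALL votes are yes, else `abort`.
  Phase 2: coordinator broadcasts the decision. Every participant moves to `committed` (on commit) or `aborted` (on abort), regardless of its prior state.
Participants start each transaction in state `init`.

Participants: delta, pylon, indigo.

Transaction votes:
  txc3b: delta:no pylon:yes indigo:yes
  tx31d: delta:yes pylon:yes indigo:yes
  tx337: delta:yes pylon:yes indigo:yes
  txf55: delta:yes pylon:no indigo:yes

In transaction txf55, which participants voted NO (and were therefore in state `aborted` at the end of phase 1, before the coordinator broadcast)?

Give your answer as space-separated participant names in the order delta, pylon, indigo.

Answer: pylon

Derivation:
Txn txf55 phase 1: delta yes -> prepared; pylon no -> aborted; indigo yes -> prepared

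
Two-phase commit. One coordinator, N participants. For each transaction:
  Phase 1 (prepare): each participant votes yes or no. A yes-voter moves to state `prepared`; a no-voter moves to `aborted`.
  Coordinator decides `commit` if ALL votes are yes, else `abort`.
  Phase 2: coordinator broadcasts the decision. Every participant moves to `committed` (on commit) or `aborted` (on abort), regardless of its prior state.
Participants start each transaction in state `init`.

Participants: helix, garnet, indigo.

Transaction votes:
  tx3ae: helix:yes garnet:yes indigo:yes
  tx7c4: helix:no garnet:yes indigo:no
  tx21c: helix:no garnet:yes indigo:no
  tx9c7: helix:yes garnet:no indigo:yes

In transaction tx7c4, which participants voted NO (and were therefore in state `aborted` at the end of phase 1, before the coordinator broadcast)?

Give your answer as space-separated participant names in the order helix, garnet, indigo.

Txn tx7c4 phase 1: helix no -> aborted; garnet yes -> prepared; indigo no -> aborted

Answer: helix indigo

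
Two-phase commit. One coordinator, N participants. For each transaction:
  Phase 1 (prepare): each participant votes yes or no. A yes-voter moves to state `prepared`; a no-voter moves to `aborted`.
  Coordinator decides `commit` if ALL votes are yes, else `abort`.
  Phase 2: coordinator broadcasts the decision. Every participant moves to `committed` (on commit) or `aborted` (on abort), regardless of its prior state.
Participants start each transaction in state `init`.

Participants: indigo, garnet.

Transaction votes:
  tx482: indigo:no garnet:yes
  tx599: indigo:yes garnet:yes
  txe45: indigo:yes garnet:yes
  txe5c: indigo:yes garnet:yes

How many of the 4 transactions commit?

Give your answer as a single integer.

tx482: no from indigo -> abort (commits=0)
tx599: all yes -> commit (commits=1)
txe45: all yes -> commit (commits=2)
txe5c: all yes -> commit (commits=3)

Answer: 3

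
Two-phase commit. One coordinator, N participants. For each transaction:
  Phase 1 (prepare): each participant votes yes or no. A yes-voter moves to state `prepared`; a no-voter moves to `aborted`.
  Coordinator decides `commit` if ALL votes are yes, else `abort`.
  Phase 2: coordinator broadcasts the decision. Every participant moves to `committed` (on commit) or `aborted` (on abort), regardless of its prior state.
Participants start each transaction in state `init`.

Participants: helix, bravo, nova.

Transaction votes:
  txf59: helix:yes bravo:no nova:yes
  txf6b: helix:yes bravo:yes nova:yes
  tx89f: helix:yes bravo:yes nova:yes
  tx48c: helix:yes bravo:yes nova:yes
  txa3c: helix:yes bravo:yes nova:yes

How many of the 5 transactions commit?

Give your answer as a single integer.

Answer: 4

Derivation:
txf59: no from bravo -> abort (commits=0)
txf6b: all yes -> commit (commits=1)
tx89f: all yes -> commit (commits=2)
tx48c: all yes -> commit (commits=3)
txa3c: all yes -> commit (commits=4)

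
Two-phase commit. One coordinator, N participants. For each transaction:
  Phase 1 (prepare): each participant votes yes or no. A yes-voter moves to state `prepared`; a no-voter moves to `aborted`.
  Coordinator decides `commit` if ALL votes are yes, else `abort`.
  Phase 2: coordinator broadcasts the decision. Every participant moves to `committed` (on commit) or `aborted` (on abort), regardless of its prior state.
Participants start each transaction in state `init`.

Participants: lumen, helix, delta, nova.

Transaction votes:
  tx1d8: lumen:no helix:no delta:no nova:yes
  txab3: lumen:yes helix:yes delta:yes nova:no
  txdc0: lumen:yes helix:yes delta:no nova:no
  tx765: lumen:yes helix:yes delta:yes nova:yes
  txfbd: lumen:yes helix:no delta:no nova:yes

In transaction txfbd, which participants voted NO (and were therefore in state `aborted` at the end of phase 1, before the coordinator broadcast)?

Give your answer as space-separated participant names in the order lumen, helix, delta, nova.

Txn txfbd phase 1: lumen yes -> prepared; helix no -> aborted; delta no -> aborted; nova yes -> prepared

Answer: helix delta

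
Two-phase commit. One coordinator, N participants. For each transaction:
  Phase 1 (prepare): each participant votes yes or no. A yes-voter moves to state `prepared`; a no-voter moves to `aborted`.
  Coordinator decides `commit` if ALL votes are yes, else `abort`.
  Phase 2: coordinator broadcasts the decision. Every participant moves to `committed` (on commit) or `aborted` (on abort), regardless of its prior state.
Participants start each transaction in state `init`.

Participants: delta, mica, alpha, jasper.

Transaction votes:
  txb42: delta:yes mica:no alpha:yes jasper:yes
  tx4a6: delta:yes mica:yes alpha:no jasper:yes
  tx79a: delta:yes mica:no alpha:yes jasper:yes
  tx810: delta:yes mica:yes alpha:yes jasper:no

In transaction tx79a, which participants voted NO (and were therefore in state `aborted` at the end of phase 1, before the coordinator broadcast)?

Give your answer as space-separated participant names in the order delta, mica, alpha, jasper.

Answer: mica

Derivation:
Txn tx79a phase 1: delta yes -> prepared; mica no -> aborted; alpha yes -> prepared; jasper yes -> prepared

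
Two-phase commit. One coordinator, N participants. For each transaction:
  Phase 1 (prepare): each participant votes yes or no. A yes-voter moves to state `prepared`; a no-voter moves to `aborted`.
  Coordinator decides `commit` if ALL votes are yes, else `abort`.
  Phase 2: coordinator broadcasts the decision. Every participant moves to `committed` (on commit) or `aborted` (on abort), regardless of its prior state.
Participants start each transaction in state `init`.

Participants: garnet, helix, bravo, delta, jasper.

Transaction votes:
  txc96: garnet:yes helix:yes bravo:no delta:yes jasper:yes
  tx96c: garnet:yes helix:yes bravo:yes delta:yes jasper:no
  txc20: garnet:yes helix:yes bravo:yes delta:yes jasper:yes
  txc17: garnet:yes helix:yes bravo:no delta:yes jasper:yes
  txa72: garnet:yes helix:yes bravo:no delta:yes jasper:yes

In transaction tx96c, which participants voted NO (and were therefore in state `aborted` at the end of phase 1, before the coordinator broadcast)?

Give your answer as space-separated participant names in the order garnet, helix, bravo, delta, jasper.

Answer: jasper

Derivation:
Txn tx96c phase 1: garnet yes -> prepared; helix yes -> prepared; bravo yes -> prepared; delta yes -> prepared; jasper no -> aborted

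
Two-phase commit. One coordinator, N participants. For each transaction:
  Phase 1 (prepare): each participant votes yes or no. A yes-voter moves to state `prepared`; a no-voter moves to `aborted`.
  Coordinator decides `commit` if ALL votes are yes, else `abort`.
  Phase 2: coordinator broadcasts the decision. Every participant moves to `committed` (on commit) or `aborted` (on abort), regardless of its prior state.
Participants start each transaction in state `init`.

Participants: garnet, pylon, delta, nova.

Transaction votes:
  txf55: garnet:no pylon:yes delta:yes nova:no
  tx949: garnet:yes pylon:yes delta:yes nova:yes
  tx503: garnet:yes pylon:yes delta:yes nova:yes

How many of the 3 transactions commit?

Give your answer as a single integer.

Answer: 2

Derivation:
txf55: no from garnet, nova -> abort (commits=0)
tx949: all yes -> commit (commits=1)
tx503: all yes -> commit (commits=2)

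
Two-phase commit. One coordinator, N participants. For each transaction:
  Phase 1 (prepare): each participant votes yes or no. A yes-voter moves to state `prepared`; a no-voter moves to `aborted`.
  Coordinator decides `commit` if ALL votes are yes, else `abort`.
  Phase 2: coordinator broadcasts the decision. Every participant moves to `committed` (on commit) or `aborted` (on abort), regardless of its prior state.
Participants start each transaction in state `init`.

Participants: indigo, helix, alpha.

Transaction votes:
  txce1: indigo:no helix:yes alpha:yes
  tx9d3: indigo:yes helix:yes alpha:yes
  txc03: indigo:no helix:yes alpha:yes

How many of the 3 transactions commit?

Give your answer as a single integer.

Answer: 1

Derivation:
txce1: no from indigo -> abort (commits=0)
tx9d3: all yes -> commit (commits=1)
txc03: no from indigo -> abort (commits=1)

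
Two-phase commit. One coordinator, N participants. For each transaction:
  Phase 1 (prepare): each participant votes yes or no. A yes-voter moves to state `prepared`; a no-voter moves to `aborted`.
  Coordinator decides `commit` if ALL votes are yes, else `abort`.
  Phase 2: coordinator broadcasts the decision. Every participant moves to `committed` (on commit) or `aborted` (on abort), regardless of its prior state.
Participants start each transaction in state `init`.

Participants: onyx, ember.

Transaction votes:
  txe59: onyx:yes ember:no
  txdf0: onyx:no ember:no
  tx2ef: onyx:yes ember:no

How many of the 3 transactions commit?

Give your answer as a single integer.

Answer: 0

Derivation:
txe59: no from ember -> abort (commits=0)
txdf0: no from onyx, ember -> abort (commits=0)
tx2ef: no from ember -> abort (commits=0)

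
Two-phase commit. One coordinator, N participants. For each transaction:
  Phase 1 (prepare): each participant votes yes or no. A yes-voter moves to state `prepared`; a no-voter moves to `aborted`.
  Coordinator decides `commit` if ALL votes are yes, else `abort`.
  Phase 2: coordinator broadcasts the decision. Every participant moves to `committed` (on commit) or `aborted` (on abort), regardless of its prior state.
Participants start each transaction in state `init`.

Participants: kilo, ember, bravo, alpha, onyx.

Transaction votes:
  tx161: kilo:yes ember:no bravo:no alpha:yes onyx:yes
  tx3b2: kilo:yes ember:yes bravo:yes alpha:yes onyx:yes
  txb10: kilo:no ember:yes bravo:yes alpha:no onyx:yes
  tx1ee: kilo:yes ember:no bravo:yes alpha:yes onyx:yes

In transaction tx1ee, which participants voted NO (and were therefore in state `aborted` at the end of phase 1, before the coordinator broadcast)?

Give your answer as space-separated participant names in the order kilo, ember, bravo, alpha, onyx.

Txn tx1ee phase 1: kilo yes -> prepared; ember no -> aborted; bravo yes -> prepared; alpha yes -> prepared; onyx yes -> prepared

Answer: ember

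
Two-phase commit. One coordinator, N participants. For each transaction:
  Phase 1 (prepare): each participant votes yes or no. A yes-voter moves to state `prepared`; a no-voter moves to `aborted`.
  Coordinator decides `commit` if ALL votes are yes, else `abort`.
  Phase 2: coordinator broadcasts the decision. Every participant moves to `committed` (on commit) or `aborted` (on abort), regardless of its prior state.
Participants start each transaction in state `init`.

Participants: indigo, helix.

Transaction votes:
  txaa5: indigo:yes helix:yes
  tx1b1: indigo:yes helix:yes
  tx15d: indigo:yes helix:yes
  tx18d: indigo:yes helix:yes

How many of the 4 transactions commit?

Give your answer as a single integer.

Answer: 4

Derivation:
txaa5: all yes -> commit (commits=1)
tx1b1: all yes -> commit (commits=2)
tx15d: all yes -> commit (commits=3)
tx18d: all yes -> commit (commits=4)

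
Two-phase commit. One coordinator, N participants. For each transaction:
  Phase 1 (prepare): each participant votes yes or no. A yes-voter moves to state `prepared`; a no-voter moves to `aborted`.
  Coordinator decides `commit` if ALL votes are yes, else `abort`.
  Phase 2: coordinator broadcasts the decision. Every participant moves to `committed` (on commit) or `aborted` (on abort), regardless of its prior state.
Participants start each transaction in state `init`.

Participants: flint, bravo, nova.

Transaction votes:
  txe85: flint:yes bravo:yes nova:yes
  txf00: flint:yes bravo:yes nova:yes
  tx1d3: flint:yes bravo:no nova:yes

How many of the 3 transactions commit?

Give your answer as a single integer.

Answer: 2

Derivation:
txe85: all yes -> commit (commits=1)
txf00: all yes -> commit (commits=2)
tx1d3: no from bravo -> abort (commits=2)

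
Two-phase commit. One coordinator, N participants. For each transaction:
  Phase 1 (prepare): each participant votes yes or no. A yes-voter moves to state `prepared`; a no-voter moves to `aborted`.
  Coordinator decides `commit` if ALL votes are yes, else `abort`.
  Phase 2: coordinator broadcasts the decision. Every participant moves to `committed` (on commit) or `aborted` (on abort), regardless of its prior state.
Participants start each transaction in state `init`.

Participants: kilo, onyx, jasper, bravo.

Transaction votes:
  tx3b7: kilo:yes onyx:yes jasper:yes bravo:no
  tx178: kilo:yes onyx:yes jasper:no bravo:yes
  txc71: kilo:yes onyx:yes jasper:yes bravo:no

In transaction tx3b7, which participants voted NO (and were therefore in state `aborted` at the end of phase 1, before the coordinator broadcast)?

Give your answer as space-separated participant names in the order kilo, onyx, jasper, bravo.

Txn tx3b7 phase 1: kilo yes -> prepared; onyx yes -> prepared; jasper yes -> prepared; bravo no -> aborted

Answer: bravo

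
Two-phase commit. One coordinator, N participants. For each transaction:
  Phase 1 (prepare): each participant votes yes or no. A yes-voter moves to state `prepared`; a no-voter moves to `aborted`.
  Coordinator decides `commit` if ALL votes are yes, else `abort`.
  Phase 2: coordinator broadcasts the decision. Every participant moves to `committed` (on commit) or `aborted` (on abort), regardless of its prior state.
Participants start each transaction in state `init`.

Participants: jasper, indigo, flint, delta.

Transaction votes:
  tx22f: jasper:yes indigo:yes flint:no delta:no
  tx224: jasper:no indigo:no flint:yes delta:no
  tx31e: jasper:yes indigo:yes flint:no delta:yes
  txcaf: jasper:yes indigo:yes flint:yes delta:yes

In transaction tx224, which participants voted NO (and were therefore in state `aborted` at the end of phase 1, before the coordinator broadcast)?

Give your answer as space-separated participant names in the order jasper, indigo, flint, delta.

Txn tx224 phase 1: jasper no -> aborted; indigo no -> aborted; flint yes -> prepared; delta no -> aborted

Answer: jasper indigo delta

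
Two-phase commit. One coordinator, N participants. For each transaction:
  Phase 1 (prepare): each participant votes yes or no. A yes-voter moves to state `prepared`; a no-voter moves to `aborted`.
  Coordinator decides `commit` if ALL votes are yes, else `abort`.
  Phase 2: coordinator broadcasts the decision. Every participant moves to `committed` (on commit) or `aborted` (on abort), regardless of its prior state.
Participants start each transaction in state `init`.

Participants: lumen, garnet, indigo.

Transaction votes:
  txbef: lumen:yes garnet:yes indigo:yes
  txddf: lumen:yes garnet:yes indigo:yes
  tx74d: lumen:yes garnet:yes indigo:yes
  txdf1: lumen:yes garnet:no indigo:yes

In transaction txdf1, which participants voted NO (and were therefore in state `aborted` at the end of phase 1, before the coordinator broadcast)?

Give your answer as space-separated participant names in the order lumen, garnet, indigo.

Txn txdf1 phase 1: lumen yes -> prepared; garnet no -> aborted; indigo yes -> prepared

Answer: garnet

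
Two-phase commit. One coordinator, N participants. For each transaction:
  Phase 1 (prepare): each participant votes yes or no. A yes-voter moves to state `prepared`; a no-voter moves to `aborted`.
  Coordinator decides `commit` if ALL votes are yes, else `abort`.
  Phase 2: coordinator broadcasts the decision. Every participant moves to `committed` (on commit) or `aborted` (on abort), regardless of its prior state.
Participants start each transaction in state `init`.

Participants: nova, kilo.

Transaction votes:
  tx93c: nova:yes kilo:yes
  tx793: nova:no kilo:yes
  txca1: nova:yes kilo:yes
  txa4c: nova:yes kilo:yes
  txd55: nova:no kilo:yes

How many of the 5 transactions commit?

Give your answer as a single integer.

Answer: 3

Derivation:
tx93c: all yes -> commit (commits=1)
tx793: no from nova -> abort (commits=1)
txca1: all yes -> commit (commits=2)
txa4c: all yes -> commit (commits=3)
txd55: no from nova -> abort (commits=3)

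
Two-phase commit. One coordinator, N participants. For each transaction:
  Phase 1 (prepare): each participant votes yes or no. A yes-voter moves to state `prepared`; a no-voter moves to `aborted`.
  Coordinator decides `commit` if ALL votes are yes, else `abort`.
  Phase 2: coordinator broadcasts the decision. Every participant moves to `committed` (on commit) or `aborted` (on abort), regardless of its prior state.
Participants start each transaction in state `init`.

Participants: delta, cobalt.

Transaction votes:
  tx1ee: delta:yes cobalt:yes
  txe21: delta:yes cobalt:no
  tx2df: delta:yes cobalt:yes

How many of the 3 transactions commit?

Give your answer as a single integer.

Answer: 2

Derivation:
tx1ee: all yes -> commit (commits=1)
txe21: no from cobalt -> abort (commits=1)
tx2df: all yes -> commit (commits=2)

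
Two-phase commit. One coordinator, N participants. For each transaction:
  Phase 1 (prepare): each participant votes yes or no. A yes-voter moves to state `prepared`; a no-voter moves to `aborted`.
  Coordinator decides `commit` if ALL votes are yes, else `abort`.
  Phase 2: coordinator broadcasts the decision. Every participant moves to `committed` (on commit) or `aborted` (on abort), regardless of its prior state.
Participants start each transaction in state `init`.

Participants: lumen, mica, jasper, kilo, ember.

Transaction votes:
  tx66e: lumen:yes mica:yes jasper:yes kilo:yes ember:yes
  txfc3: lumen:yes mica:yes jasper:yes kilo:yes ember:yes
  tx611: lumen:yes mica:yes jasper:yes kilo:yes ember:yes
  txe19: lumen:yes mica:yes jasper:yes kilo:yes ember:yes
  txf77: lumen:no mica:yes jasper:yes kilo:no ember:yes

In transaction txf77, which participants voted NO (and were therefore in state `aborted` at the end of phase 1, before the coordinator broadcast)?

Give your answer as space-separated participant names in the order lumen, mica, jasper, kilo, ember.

Txn txf77 phase 1: lumen no -> aborted; mica yes -> prepared; jasper yes -> prepared; kilo no -> aborted; ember yes -> prepared

Answer: lumen kilo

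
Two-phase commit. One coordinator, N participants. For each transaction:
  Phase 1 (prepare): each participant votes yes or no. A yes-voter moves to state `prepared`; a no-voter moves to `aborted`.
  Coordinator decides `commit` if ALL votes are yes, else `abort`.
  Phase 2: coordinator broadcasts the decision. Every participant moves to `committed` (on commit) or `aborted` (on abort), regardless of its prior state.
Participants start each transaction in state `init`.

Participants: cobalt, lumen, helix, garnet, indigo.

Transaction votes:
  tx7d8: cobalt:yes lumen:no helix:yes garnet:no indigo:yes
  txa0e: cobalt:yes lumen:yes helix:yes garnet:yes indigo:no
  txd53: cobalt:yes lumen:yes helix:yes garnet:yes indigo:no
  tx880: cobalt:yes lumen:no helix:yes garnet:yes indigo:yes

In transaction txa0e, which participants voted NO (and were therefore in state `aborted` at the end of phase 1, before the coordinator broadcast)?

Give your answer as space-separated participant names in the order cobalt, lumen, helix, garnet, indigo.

Txn txa0e phase 1: cobalt yes -> prepared; lumen yes -> prepared; helix yes -> prepared; garnet yes -> prepared; indigo no -> aborted

Answer: indigo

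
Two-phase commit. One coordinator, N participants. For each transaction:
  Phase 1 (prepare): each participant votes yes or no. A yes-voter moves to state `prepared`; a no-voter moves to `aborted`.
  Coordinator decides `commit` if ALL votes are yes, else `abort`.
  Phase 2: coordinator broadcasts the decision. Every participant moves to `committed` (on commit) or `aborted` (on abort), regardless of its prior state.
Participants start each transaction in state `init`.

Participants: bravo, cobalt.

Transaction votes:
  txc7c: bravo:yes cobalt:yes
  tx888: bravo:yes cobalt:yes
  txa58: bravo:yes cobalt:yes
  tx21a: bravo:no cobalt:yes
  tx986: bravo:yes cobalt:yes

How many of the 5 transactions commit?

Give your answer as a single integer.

Answer: 4

Derivation:
txc7c: all yes -> commit (commits=1)
tx888: all yes -> commit (commits=2)
txa58: all yes -> commit (commits=3)
tx21a: no from bravo -> abort (commits=3)
tx986: all yes -> commit (commits=4)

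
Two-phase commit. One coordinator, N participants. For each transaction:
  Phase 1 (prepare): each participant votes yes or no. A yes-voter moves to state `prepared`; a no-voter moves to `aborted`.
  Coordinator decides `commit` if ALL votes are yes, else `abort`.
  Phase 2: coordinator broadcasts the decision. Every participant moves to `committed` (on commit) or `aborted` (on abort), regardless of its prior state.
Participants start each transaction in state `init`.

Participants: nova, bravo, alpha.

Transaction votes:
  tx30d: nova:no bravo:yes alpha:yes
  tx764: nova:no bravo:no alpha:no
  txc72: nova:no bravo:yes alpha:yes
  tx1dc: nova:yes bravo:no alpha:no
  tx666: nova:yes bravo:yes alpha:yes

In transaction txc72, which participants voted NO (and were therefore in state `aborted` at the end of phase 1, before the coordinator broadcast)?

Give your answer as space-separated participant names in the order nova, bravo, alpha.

Txn txc72 phase 1: nova no -> aborted; bravo yes -> prepared; alpha yes -> prepared

Answer: nova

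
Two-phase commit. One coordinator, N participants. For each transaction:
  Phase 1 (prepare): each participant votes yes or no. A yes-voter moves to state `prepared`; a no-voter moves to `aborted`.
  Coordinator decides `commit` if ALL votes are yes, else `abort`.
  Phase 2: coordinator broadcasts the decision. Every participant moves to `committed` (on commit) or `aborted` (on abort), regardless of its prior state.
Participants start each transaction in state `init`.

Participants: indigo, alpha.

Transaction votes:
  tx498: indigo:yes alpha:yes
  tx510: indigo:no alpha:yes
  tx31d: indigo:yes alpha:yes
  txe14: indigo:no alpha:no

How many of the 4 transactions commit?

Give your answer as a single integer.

Answer: 2

Derivation:
tx498: all yes -> commit (commits=1)
tx510: no from indigo -> abort (commits=1)
tx31d: all yes -> commit (commits=2)
txe14: no from indigo, alpha -> abort (commits=2)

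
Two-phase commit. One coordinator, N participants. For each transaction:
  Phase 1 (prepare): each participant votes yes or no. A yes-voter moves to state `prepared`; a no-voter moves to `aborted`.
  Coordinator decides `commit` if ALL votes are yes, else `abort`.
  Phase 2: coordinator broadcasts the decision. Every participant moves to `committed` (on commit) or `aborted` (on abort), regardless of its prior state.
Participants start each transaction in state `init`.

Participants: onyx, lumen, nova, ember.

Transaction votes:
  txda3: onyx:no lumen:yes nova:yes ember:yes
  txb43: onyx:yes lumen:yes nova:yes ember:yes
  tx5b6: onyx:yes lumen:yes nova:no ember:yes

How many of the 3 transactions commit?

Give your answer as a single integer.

Answer: 1

Derivation:
txda3: no from onyx -> abort (commits=0)
txb43: all yes -> commit (commits=1)
tx5b6: no from nova -> abort (commits=1)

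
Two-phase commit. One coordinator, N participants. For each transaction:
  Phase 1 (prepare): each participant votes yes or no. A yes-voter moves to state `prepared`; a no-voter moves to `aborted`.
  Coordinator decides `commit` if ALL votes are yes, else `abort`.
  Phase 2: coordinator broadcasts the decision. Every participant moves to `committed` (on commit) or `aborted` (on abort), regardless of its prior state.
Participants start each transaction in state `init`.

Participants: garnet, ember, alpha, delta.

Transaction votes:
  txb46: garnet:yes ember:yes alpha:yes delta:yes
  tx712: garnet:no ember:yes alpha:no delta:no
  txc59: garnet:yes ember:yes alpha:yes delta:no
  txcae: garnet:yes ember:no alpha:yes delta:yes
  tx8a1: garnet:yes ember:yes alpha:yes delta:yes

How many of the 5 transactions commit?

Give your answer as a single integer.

txb46: all yes -> commit (commits=1)
tx712: no from garnet, alpha, delta -> abort (commits=1)
txc59: no from delta -> abort (commits=1)
txcae: no from ember -> abort (commits=1)
tx8a1: all yes -> commit (commits=2)

Answer: 2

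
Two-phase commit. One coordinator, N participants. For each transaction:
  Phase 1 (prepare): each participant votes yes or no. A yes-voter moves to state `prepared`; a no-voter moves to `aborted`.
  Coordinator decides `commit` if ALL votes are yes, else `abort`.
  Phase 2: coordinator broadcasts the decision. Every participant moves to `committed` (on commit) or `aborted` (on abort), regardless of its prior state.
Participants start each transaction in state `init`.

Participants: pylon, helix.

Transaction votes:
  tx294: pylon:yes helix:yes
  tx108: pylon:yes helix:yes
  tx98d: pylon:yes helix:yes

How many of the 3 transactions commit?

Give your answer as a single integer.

tx294: all yes -> commit (commits=1)
tx108: all yes -> commit (commits=2)
tx98d: all yes -> commit (commits=3)

Answer: 3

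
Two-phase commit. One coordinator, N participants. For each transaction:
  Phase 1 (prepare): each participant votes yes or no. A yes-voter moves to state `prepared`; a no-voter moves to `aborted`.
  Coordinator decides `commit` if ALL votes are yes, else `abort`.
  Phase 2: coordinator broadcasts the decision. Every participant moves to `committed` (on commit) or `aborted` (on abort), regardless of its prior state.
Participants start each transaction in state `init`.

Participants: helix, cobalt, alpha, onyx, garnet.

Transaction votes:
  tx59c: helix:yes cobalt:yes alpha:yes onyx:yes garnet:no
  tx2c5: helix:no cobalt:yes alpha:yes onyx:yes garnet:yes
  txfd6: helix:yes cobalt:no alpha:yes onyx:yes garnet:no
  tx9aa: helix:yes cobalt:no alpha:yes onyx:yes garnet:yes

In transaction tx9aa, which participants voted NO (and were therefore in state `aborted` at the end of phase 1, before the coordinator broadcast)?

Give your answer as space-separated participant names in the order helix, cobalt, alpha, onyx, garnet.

Txn tx9aa phase 1: helix yes -> prepared; cobalt no -> aborted; alpha yes -> prepared; onyx yes -> prepared; garnet yes -> prepared

Answer: cobalt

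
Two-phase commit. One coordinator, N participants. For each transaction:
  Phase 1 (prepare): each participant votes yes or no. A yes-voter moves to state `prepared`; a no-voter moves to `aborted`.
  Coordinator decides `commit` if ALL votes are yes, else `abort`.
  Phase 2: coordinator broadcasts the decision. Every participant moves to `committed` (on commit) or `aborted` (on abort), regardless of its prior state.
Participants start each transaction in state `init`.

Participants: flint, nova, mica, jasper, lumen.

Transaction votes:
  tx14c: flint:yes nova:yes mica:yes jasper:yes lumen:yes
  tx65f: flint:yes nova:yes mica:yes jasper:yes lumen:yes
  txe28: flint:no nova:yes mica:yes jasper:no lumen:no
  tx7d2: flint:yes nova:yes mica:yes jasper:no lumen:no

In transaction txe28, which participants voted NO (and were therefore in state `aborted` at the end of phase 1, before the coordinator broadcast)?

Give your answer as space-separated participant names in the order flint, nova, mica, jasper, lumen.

Answer: flint jasper lumen

Derivation:
Txn txe28 phase 1: flint no -> aborted; nova yes -> prepared; mica yes -> prepared; jasper no -> aborted; lumen no -> aborted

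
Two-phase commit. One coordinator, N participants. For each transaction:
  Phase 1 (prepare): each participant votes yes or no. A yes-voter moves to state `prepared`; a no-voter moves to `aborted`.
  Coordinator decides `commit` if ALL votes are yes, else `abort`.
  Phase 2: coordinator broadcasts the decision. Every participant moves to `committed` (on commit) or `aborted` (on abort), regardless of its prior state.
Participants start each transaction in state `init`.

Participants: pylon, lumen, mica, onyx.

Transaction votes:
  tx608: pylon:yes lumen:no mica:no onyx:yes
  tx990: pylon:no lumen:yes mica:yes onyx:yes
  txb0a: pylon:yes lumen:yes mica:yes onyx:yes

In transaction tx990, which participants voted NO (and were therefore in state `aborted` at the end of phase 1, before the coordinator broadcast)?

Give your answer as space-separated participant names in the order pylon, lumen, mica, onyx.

Txn tx990 phase 1: pylon no -> aborted; lumen yes -> prepared; mica yes -> prepared; onyx yes -> prepared

Answer: pylon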